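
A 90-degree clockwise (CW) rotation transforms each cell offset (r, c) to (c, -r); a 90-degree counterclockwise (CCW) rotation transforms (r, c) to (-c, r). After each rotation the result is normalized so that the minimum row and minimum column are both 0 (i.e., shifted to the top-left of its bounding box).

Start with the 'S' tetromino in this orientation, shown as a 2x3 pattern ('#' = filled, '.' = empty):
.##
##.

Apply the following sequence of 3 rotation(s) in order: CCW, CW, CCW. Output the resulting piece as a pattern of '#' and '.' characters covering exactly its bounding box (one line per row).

Start:
.##
##.
After rotation 1 (CCW):
#.
##
.#
After rotation 2 (CW):
.##
##.
After rotation 3 (CCW):
#.
##
.#

Answer: #.
##
.#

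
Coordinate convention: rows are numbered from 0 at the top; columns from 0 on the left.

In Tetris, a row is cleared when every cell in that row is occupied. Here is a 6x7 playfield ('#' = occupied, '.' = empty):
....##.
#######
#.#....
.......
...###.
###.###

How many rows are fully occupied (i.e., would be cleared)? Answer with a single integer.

Check each row:
  row 0: 5 empty cells -> not full
  row 1: 0 empty cells -> FULL (clear)
  row 2: 5 empty cells -> not full
  row 3: 7 empty cells -> not full
  row 4: 4 empty cells -> not full
  row 5: 1 empty cell -> not full
Total rows cleared: 1

Answer: 1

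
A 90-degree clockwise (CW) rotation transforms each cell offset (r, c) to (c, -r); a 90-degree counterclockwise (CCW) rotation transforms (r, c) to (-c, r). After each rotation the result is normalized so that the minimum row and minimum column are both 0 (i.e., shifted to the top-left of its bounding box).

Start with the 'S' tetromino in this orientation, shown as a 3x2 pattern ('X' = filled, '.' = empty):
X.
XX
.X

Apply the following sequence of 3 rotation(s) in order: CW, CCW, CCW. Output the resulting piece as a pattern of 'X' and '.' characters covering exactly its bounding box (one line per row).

Answer: .XX
XX.

Derivation:
Start:
X.
XX
.X
After rotation 1 (CW):
.XX
XX.
After rotation 2 (CCW):
X.
XX
.X
After rotation 3 (CCW):
.XX
XX.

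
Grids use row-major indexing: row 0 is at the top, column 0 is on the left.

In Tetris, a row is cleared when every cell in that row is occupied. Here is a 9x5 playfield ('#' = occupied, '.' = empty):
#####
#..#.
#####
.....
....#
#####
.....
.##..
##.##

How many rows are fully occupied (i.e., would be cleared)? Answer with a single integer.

Check each row:
  row 0: 0 empty cells -> FULL (clear)
  row 1: 3 empty cells -> not full
  row 2: 0 empty cells -> FULL (clear)
  row 3: 5 empty cells -> not full
  row 4: 4 empty cells -> not full
  row 5: 0 empty cells -> FULL (clear)
  row 6: 5 empty cells -> not full
  row 7: 3 empty cells -> not full
  row 8: 1 empty cell -> not full
Total rows cleared: 3

Answer: 3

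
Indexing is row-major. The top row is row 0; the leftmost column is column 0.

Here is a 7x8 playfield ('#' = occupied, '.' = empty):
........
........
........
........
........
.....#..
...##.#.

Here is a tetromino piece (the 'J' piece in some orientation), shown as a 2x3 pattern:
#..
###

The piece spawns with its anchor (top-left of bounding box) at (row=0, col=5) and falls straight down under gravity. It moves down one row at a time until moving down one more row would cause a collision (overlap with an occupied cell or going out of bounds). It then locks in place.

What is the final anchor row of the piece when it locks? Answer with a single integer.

Answer: 3

Derivation:
Spawn at (row=0, col=5). Try each row:
  row 0: fits
  row 1: fits
  row 2: fits
  row 3: fits
  row 4: blocked -> lock at row 3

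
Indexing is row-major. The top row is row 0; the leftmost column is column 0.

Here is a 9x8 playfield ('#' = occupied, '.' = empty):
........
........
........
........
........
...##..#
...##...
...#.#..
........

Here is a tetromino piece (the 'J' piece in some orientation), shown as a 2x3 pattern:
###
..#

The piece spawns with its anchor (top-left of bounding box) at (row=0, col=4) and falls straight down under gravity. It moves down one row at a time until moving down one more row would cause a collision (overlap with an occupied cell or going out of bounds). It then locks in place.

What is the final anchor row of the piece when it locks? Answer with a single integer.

Spawn at (row=0, col=4). Try each row:
  row 0: fits
  row 1: fits
  row 2: fits
  row 3: fits
  row 4: fits
  row 5: blocked -> lock at row 4

Answer: 4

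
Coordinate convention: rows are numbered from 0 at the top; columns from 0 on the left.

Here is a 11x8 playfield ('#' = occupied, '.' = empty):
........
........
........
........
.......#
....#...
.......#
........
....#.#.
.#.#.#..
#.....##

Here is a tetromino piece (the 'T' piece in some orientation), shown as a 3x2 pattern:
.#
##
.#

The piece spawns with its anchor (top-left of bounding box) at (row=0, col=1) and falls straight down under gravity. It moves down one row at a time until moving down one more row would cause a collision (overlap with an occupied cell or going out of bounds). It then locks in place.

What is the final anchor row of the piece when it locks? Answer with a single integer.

Answer: 7

Derivation:
Spawn at (row=0, col=1). Try each row:
  row 0: fits
  row 1: fits
  row 2: fits
  row 3: fits
  row 4: fits
  row 5: fits
  row 6: fits
  row 7: fits
  row 8: blocked -> lock at row 7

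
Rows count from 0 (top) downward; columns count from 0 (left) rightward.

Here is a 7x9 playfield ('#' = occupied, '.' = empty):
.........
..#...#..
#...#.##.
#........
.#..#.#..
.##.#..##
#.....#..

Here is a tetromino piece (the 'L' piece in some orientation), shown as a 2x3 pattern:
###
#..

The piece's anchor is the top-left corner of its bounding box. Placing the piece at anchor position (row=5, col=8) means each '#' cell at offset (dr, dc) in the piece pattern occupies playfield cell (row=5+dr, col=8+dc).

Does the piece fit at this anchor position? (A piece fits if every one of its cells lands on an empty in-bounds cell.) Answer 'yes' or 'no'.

Answer: no

Derivation:
Check each piece cell at anchor (5, 8):
  offset (0,0) -> (5,8): occupied ('#') -> FAIL
  offset (0,1) -> (5,9): out of bounds -> FAIL
  offset (0,2) -> (5,10): out of bounds -> FAIL
  offset (1,0) -> (6,8): empty -> OK
All cells valid: no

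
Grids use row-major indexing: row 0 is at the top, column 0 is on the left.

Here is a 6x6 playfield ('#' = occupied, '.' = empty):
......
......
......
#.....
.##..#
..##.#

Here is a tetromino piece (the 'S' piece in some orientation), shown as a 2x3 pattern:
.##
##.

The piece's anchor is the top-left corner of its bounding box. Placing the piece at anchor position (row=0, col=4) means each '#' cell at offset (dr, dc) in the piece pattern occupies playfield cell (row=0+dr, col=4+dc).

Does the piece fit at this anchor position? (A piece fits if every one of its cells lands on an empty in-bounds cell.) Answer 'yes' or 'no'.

Answer: no

Derivation:
Check each piece cell at anchor (0, 4):
  offset (0,1) -> (0,5): empty -> OK
  offset (0,2) -> (0,6): out of bounds -> FAIL
  offset (1,0) -> (1,4): empty -> OK
  offset (1,1) -> (1,5): empty -> OK
All cells valid: no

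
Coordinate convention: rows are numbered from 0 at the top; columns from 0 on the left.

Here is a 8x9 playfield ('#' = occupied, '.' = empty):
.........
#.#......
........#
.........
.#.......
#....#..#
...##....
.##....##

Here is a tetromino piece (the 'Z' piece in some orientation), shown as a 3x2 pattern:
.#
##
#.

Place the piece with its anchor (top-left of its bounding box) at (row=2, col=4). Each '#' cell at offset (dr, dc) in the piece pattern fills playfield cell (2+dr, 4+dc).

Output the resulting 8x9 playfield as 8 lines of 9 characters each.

Answer: .........
#.#......
.....#..#
....##...
.#..#....
#....#..#
...##....
.##....##

Derivation:
Fill (2+0,4+1) = (2,5)
Fill (2+1,4+0) = (3,4)
Fill (2+1,4+1) = (3,5)
Fill (2+2,4+0) = (4,4)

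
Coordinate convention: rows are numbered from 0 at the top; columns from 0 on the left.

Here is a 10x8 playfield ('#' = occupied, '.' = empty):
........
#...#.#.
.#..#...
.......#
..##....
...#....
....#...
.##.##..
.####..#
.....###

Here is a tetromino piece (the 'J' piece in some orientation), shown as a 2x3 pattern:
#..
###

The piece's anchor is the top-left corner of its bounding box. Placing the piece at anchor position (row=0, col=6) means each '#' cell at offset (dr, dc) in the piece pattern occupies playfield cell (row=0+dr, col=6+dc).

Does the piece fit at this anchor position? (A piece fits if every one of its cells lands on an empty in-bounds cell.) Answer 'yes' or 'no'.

Answer: no

Derivation:
Check each piece cell at anchor (0, 6):
  offset (0,0) -> (0,6): empty -> OK
  offset (1,0) -> (1,6): occupied ('#') -> FAIL
  offset (1,1) -> (1,7): empty -> OK
  offset (1,2) -> (1,8): out of bounds -> FAIL
All cells valid: no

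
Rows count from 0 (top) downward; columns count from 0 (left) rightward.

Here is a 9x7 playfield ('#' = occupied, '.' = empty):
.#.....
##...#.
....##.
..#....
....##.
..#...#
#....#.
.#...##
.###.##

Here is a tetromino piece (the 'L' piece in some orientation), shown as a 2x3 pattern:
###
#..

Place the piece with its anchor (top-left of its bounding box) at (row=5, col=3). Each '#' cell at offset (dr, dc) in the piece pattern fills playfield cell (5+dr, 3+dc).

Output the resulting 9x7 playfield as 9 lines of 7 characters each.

Answer: .#.....
##...#.
....##.
..#....
....##.
..#####
#..#.#.
.#...##
.###.##

Derivation:
Fill (5+0,3+0) = (5,3)
Fill (5+0,3+1) = (5,4)
Fill (5+0,3+2) = (5,5)
Fill (5+1,3+0) = (6,3)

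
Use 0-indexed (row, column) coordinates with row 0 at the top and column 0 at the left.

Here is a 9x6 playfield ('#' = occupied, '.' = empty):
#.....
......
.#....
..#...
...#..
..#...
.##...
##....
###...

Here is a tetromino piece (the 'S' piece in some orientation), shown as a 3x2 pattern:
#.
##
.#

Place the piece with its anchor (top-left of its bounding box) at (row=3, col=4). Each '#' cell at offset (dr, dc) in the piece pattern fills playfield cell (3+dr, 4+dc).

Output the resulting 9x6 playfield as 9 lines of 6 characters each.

Answer: #.....
......
.#....
..#.#.
...###
..#..#
.##...
##....
###...

Derivation:
Fill (3+0,4+0) = (3,4)
Fill (3+1,4+0) = (4,4)
Fill (3+1,4+1) = (4,5)
Fill (3+2,4+1) = (5,5)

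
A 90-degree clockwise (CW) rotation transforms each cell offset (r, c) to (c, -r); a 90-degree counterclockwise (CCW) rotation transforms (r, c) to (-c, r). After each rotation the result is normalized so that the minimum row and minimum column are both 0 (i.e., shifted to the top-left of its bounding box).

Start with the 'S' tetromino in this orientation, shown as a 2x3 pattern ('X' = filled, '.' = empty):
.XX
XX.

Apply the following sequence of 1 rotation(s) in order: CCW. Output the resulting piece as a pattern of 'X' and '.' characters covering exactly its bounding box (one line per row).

Start:
.XX
XX.
After rotation 1 (CCW):
X.
XX
.X

Answer: X.
XX
.X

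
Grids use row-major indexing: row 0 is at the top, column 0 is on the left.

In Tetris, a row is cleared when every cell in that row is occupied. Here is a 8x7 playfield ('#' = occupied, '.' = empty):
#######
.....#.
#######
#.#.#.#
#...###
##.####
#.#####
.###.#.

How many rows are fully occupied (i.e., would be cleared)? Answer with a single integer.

Check each row:
  row 0: 0 empty cells -> FULL (clear)
  row 1: 6 empty cells -> not full
  row 2: 0 empty cells -> FULL (clear)
  row 3: 3 empty cells -> not full
  row 4: 3 empty cells -> not full
  row 5: 1 empty cell -> not full
  row 6: 1 empty cell -> not full
  row 7: 3 empty cells -> not full
Total rows cleared: 2

Answer: 2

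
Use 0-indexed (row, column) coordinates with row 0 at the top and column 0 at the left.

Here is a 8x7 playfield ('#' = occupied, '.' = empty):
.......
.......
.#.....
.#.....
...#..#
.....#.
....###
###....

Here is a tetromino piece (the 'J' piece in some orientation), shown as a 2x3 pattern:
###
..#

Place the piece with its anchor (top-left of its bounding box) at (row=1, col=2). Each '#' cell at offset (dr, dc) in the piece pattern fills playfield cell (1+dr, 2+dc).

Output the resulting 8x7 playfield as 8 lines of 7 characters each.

Fill (1+0,2+0) = (1,2)
Fill (1+0,2+1) = (1,3)
Fill (1+0,2+2) = (1,4)
Fill (1+1,2+2) = (2,4)

Answer: .......
..###..
.#..#..
.#.....
...#..#
.....#.
....###
###....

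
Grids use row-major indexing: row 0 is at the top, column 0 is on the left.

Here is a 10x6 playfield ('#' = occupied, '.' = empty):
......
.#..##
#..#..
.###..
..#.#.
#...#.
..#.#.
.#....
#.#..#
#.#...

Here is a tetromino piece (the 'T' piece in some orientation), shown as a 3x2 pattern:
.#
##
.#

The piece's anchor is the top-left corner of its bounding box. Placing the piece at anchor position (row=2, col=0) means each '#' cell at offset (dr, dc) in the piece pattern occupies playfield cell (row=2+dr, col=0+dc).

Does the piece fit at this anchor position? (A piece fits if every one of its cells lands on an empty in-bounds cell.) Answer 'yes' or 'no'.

Check each piece cell at anchor (2, 0):
  offset (0,1) -> (2,1): empty -> OK
  offset (1,0) -> (3,0): empty -> OK
  offset (1,1) -> (3,1): occupied ('#') -> FAIL
  offset (2,1) -> (4,1): empty -> OK
All cells valid: no

Answer: no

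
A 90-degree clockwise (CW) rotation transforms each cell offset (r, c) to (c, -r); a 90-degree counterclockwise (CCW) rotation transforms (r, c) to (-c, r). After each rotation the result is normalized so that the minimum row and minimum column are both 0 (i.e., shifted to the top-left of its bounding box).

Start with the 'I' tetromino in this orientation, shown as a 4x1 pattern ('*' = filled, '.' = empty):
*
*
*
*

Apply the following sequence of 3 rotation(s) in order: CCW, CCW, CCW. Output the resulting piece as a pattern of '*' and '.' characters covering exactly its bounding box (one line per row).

Answer: ****

Derivation:
Start:
*
*
*
*
After rotation 1 (CCW):
****
After rotation 2 (CCW):
*
*
*
*
After rotation 3 (CCW):
****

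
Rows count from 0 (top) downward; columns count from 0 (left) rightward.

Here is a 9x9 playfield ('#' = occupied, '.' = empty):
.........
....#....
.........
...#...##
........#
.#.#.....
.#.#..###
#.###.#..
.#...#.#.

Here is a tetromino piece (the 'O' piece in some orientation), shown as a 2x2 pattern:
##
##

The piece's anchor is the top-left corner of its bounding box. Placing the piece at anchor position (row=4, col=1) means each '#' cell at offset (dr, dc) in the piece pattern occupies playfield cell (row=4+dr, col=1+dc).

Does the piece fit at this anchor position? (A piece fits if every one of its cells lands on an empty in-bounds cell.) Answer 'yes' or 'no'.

Answer: no

Derivation:
Check each piece cell at anchor (4, 1):
  offset (0,0) -> (4,1): empty -> OK
  offset (0,1) -> (4,2): empty -> OK
  offset (1,0) -> (5,1): occupied ('#') -> FAIL
  offset (1,1) -> (5,2): empty -> OK
All cells valid: no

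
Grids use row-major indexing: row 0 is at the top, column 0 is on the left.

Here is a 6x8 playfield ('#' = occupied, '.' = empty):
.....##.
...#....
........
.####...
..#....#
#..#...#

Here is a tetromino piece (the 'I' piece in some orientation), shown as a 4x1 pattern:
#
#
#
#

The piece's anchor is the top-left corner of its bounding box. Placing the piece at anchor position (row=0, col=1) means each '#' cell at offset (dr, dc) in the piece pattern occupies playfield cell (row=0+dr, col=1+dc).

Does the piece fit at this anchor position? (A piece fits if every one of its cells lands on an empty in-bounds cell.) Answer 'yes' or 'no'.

Answer: no

Derivation:
Check each piece cell at anchor (0, 1):
  offset (0,0) -> (0,1): empty -> OK
  offset (1,0) -> (1,1): empty -> OK
  offset (2,0) -> (2,1): empty -> OK
  offset (3,0) -> (3,1): occupied ('#') -> FAIL
All cells valid: no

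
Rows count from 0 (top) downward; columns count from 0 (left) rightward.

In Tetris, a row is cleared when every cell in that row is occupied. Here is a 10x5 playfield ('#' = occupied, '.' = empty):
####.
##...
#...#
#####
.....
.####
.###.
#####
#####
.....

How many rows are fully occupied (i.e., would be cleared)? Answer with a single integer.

Answer: 3

Derivation:
Check each row:
  row 0: 1 empty cell -> not full
  row 1: 3 empty cells -> not full
  row 2: 3 empty cells -> not full
  row 3: 0 empty cells -> FULL (clear)
  row 4: 5 empty cells -> not full
  row 5: 1 empty cell -> not full
  row 6: 2 empty cells -> not full
  row 7: 0 empty cells -> FULL (clear)
  row 8: 0 empty cells -> FULL (clear)
  row 9: 5 empty cells -> not full
Total rows cleared: 3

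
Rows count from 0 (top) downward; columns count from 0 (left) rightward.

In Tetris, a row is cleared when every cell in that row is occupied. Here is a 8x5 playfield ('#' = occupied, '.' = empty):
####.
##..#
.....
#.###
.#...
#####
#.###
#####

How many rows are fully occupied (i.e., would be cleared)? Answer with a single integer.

Answer: 2

Derivation:
Check each row:
  row 0: 1 empty cell -> not full
  row 1: 2 empty cells -> not full
  row 2: 5 empty cells -> not full
  row 3: 1 empty cell -> not full
  row 4: 4 empty cells -> not full
  row 5: 0 empty cells -> FULL (clear)
  row 6: 1 empty cell -> not full
  row 7: 0 empty cells -> FULL (clear)
Total rows cleared: 2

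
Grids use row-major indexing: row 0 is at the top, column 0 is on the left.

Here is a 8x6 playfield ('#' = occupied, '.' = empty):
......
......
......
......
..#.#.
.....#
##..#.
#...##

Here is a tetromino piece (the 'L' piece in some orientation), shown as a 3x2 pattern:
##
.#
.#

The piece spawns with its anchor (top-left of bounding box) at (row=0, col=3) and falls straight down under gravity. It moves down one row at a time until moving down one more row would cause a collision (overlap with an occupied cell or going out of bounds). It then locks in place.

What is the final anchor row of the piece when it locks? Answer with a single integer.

Answer: 1

Derivation:
Spawn at (row=0, col=3). Try each row:
  row 0: fits
  row 1: fits
  row 2: blocked -> lock at row 1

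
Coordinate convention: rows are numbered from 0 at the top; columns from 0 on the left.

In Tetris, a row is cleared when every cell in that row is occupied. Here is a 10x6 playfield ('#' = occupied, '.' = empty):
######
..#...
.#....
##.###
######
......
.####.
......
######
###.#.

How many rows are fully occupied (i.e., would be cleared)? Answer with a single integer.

Check each row:
  row 0: 0 empty cells -> FULL (clear)
  row 1: 5 empty cells -> not full
  row 2: 5 empty cells -> not full
  row 3: 1 empty cell -> not full
  row 4: 0 empty cells -> FULL (clear)
  row 5: 6 empty cells -> not full
  row 6: 2 empty cells -> not full
  row 7: 6 empty cells -> not full
  row 8: 0 empty cells -> FULL (clear)
  row 9: 2 empty cells -> not full
Total rows cleared: 3

Answer: 3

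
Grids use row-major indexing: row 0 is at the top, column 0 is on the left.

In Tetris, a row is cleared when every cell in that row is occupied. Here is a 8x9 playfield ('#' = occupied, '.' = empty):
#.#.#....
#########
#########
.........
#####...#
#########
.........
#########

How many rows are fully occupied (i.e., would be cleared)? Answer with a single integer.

Answer: 4

Derivation:
Check each row:
  row 0: 6 empty cells -> not full
  row 1: 0 empty cells -> FULL (clear)
  row 2: 0 empty cells -> FULL (clear)
  row 3: 9 empty cells -> not full
  row 4: 3 empty cells -> not full
  row 5: 0 empty cells -> FULL (clear)
  row 6: 9 empty cells -> not full
  row 7: 0 empty cells -> FULL (clear)
Total rows cleared: 4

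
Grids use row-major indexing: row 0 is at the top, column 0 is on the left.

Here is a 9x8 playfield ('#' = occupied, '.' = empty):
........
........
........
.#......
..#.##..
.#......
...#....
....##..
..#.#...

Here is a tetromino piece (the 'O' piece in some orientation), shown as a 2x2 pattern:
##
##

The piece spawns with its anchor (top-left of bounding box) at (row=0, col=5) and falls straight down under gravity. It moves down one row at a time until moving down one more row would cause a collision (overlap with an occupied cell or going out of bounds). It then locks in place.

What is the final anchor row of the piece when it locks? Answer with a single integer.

Answer: 2

Derivation:
Spawn at (row=0, col=5). Try each row:
  row 0: fits
  row 1: fits
  row 2: fits
  row 3: blocked -> lock at row 2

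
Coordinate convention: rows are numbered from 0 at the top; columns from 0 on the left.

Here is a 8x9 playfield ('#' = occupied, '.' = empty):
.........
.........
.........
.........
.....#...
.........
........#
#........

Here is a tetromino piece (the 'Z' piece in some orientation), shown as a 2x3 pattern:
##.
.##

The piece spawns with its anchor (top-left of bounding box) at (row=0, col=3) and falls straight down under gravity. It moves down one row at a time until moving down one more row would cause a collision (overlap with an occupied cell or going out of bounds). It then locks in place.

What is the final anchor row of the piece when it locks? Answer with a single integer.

Spawn at (row=0, col=3). Try each row:
  row 0: fits
  row 1: fits
  row 2: fits
  row 3: blocked -> lock at row 2

Answer: 2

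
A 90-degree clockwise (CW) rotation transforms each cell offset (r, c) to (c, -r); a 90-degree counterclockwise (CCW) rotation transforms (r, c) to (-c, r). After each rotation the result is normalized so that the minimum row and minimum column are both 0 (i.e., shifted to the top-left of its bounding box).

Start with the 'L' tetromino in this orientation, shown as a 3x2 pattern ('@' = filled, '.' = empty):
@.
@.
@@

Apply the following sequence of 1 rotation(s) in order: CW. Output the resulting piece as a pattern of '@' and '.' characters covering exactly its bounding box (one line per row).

Answer: @@@
@..

Derivation:
Start:
@.
@.
@@
After rotation 1 (CW):
@@@
@..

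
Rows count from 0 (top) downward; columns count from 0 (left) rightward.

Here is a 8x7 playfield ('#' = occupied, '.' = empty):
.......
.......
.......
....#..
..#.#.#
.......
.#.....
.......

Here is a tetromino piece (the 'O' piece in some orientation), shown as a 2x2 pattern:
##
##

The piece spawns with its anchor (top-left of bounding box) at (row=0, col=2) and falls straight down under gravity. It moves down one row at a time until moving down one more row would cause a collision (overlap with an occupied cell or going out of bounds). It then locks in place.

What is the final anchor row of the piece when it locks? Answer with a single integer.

Spawn at (row=0, col=2). Try each row:
  row 0: fits
  row 1: fits
  row 2: fits
  row 3: blocked -> lock at row 2

Answer: 2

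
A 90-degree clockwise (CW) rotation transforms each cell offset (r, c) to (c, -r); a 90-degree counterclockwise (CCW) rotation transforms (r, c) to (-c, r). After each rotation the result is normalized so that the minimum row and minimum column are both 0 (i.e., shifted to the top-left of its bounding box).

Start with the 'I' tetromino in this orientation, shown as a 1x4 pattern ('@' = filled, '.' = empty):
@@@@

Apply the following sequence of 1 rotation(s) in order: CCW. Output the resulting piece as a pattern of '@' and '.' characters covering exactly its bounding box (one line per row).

Answer: @
@
@
@

Derivation:
Start:
@@@@
After rotation 1 (CCW):
@
@
@
@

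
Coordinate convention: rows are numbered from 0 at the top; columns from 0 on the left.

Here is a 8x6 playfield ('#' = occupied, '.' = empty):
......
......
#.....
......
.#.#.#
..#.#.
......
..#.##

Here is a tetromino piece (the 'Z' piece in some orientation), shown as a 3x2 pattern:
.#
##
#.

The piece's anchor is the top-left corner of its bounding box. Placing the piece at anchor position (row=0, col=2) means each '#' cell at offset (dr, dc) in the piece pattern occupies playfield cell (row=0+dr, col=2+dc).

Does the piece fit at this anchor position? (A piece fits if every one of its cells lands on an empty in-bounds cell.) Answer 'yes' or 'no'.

Answer: yes

Derivation:
Check each piece cell at anchor (0, 2):
  offset (0,1) -> (0,3): empty -> OK
  offset (1,0) -> (1,2): empty -> OK
  offset (1,1) -> (1,3): empty -> OK
  offset (2,0) -> (2,2): empty -> OK
All cells valid: yes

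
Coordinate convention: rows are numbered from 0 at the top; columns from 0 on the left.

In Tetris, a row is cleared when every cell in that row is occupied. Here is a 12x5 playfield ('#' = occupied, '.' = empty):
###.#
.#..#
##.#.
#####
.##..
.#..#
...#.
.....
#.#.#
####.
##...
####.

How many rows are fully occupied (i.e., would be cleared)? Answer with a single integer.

Answer: 1

Derivation:
Check each row:
  row 0: 1 empty cell -> not full
  row 1: 3 empty cells -> not full
  row 2: 2 empty cells -> not full
  row 3: 0 empty cells -> FULL (clear)
  row 4: 3 empty cells -> not full
  row 5: 3 empty cells -> not full
  row 6: 4 empty cells -> not full
  row 7: 5 empty cells -> not full
  row 8: 2 empty cells -> not full
  row 9: 1 empty cell -> not full
  row 10: 3 empty cells -> not full
  row 11: 1 empty cell -> not full
Total rows cleared: 1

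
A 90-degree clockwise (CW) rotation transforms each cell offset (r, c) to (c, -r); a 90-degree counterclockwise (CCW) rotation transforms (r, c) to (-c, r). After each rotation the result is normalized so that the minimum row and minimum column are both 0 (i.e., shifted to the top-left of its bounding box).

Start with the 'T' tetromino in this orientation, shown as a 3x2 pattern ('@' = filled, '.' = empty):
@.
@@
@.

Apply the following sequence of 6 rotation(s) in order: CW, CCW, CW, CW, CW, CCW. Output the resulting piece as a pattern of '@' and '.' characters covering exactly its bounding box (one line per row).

Answer: .@
@@
.@

Derivation:
Start:
@.
@@
@.
After rotation 1 (CW):
@@@
.@.
After rotation 2 (CCW):
@.
@@
@.
After rotation 3 (CW):
@@@
.@.
After rotation 4 (CW):
.@
@@
.@
After rotation 5 (CW):
.@.
@@@
After rotation 6 (CCW):
.@
@@
.@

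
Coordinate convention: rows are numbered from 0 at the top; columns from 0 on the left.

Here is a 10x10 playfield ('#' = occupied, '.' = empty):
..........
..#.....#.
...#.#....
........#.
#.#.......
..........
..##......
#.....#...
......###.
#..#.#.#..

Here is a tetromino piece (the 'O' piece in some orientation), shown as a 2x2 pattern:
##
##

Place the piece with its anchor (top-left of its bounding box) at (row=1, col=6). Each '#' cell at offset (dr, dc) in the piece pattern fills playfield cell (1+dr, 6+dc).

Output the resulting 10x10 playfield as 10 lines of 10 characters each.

Fill (1+0,6+0) = (1,6)
Fill (1+0,6+1) = (1,7)
Fill (1+1,6+0) = (2,6)
Fill (1+1,6+1) = (2,7)

Answer: ..........
..#...###.
...#.###..
........#.
#.#.......
..........
..##......
#.....#...
......###.
#..#.#.#..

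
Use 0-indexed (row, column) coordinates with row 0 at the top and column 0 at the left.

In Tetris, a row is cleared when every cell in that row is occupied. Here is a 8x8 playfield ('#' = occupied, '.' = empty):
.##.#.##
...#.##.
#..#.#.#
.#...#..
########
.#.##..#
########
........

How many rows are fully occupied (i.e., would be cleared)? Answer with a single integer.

Answer: 2

Derivation:
Check each row:
  row 0: 3 empty cells -> not full
  row 1: 5 empty cells -> not full
  row 2: 4 empty cells -> not full
  row 3: 6 empty cells -> not full
  row 4: 0 empty cells -> FULL (clear)
  row 5: 4 empty cells -> not full
  row 6: 0 empty cells -> FULL (clear)
  row 7: 8 empty cells -> not full
Total rows cleared: 2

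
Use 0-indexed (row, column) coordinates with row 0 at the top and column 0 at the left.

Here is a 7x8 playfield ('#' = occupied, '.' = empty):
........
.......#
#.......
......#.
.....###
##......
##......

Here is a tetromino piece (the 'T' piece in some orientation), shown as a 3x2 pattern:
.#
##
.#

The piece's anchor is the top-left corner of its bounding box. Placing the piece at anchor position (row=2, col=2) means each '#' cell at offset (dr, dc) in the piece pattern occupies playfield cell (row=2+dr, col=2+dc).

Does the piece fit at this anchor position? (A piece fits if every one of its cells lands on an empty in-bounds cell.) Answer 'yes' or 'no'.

Check each piece cell at anchor (2, 2):
  offset (0,1) -> (2,3): empty -> OK
  offset (1,0) -> (3,2): empty -> OK
  offset (1,1) -> (3,3): empty -> OK
  offset (2,1) -> (4,3): empty -> OK
All cells valid: yes

Answer: yes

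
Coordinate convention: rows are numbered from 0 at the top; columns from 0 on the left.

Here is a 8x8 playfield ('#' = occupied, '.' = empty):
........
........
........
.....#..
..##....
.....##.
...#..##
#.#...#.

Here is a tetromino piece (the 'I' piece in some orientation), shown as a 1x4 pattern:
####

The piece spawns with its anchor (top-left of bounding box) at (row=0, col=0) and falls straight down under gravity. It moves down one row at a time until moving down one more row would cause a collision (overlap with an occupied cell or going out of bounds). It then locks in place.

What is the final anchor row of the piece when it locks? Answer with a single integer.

Answer: 3

Derivation:
Spawn at (row=0, col=0). Try each row:
  row 0: fits
  row 1: fits
  row 2: fits
  row 3: fits
  row 4: blocked -> lock at row 3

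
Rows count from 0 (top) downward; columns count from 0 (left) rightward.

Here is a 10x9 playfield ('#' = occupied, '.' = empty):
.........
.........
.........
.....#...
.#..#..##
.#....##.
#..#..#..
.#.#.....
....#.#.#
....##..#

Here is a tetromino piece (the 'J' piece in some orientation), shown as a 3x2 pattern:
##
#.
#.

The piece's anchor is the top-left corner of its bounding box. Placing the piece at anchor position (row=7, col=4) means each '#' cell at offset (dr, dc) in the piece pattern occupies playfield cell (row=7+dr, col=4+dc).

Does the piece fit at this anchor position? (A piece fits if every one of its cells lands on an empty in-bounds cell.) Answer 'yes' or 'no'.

Check each piece cell at anchor (7, 4):
  offset (0,0) -> (7,4): empty -> OK
  offset (0,1) -> (7,5): empty -> OK
  offset (1,0) -> (8,4): occupied ('#') -> FAIL
  offset (2,0) -> (9,4): occupied ('#') -> FAIL
All cells valid: no

Answer: no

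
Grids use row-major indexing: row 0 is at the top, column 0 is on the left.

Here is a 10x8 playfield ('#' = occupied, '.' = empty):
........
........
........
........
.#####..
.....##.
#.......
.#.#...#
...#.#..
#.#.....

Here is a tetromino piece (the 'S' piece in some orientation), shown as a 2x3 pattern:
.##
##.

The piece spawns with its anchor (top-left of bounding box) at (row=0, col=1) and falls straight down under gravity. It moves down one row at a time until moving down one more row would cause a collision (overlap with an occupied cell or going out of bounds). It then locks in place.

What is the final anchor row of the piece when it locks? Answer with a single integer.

Answer: 2

Derivation:
Spawn at (row=0, col=1). Try each row:
  row 0: fits
  row 1: fits
  row 2: fits
  row 3: blocked -> lock at row 2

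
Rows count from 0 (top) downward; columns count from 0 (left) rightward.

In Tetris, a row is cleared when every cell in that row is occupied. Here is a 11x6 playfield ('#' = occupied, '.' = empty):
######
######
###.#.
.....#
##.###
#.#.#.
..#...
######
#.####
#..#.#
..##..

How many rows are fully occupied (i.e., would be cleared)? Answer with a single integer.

Check each row:
  row 0: 0 empty cells -> FULL (clear)
  row 1: 0 empty cells -> FULL (clear)
  row 2: 2 empty cells -> not full
  row 3: 5 empty cells -> not full
  row 4: 1 empty cell -> not full
  row 5: 3 empty cells -> not full
  row 6: 5 empty cells -> not full
  row 7: 0 empty cells -> FULL (clear)
  row 8: 1 empty cell -> not full
  row 9: 3 empty cells -> not full
  row 10: 4 empty cells -> not full
Total rows cleared: 3

Answer: 3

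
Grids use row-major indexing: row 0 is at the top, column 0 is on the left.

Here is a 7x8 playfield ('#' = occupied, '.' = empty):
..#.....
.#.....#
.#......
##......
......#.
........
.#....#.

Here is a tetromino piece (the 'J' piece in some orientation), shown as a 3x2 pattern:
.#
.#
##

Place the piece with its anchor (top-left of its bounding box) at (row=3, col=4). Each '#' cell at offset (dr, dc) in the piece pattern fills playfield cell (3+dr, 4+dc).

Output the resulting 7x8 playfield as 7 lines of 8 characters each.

Answer: ..#.....
.#.....#
.#......
##...#..
.....##.
....##..
.#....#.

Derivation:
Fill (3+0,4+1) = (3,5)
Fill (3+1,4+1) = (4,5)
Fill (3+2,4+0) = (5,4)
Fill (3+2,4+1) = (5,5)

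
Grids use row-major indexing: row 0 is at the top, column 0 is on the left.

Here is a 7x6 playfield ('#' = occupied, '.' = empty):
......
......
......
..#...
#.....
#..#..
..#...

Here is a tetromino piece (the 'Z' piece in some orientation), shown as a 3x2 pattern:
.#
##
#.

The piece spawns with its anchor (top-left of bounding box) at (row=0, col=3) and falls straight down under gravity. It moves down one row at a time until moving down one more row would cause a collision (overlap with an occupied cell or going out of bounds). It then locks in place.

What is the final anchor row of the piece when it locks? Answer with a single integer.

Answer: 2

Derivation:
Spawn at (row=0, col=3). Try each row:
  row 0: fits
  row 1: fits
  row 2: fits
  row 3: blocked -> lock at row 2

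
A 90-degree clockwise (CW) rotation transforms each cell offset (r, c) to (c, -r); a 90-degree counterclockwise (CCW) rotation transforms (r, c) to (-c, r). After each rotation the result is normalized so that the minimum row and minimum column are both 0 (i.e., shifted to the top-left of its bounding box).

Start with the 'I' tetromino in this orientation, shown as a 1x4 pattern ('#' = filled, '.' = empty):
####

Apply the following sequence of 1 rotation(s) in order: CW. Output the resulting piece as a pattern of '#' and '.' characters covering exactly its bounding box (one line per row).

Answer: #
#
#
#

Derivation:
Start:
####
After rotation 1 (CW):
#
#
#
#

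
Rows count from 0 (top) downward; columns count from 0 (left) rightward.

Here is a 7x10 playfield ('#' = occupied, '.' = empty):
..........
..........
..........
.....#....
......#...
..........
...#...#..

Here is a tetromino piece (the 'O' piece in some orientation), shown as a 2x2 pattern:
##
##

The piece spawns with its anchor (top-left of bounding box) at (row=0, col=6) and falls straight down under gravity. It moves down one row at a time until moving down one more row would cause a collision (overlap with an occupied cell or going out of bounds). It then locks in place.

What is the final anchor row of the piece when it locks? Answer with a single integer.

Answer: 2

Derivation:
Spawn at (row=0, col=6). Try each row:
  row 0: fits
  row 1: fits
  row 2: fits
  row 3: blocked -> lock at row 2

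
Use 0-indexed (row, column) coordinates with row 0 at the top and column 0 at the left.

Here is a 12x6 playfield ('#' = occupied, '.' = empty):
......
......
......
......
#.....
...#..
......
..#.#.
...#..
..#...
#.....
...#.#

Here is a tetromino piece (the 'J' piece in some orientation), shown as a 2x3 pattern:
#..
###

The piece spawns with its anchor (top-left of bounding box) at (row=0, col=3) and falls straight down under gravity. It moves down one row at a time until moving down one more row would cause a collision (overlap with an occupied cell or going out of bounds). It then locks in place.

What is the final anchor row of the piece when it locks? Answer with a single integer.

Spawn at (row=0, col=3). Try each row:
  row 0: fits
  row 1: fits
  row 2: fits
  row 3: fits
  row 4: blocked -> lock at row 3

Answer: 3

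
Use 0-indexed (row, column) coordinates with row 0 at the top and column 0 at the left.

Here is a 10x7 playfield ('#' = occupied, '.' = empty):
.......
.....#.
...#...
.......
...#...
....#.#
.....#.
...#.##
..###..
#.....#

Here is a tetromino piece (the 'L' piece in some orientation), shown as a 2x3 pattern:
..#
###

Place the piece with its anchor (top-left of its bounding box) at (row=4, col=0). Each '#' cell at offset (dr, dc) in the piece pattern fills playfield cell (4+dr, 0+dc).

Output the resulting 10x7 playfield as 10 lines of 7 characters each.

Answer: .......
.....#.
...#...
.......
..##...
###.#.#
.....#.
...#.##
..###..
#.....#

Derivation:
Fill (4+0,0+2) = (4,2)
Fill (4+1,0+0) = (5,0)
Fill (4+1,0+1) = (5,1)
Fill (4+1,0+2) = (5,2)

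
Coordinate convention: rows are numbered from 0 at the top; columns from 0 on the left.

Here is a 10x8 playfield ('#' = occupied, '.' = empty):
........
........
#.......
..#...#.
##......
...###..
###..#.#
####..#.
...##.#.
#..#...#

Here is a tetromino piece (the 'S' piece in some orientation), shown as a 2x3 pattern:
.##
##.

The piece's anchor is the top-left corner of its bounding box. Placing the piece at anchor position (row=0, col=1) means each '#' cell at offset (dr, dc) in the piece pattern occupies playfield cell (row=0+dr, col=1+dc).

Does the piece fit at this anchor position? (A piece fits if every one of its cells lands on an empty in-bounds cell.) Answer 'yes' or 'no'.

Check each piece cell at anchor (0, 1):
  offset (0,1) -> (0,2): empty -> OK
  offset (0,2) -> (0,3): empty -> OK
  offset (1,0) -> (1,1): empty -> OK
  offset (1,1) -> (1,2): empty -> OK
All cells valid: yes

Answer: yes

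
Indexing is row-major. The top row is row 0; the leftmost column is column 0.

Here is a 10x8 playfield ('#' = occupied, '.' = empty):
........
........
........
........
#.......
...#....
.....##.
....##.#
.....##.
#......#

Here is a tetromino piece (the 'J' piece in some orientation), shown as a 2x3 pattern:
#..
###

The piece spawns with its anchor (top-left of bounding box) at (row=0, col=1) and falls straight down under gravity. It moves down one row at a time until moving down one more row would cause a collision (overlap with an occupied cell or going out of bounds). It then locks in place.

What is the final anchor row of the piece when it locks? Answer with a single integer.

Spawn at (row=0, col=1). Try each row:
  row 0: fits
  row 1: fits
  row 2: fits
  row 3: fits
  row 4: blocked -> lock at row 3

Answer: 3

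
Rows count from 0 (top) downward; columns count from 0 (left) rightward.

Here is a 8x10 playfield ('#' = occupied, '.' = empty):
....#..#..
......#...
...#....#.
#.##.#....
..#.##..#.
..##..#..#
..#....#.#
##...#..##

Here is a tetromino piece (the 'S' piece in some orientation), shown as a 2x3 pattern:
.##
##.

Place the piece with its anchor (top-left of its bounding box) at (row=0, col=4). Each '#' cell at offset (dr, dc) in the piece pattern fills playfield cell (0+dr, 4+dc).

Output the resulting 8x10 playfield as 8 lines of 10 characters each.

Answer: ....####..
....###...
...#....#.
#.##.#....
..#.##..#.
..##..#..#
..#....#.#
##...#..##

Derivation:
Fill (0+0,4+1) = (0,5)
Fill (0+0,4+2) = (0,6)
Fill (0+1,4+0) = (1,4)
Fill (0+1,4+1) = (1,5)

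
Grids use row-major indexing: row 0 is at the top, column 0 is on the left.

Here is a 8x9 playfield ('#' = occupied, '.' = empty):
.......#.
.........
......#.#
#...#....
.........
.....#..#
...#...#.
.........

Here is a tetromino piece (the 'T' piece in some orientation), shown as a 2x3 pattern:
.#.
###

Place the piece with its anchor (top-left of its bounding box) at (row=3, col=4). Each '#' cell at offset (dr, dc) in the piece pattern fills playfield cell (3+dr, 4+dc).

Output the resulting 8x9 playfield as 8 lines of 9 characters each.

Fill (3+0,4+1) = (3,5)
Fill (3+1,4+0) = (4,4)
Fill (3+1,4+1) = (4,5)
Fill (3+1,4+2) = (4,6)

Answer: .......#.
.........
......#.#
#...##...
....###..
.....#..#
...#...#.
.........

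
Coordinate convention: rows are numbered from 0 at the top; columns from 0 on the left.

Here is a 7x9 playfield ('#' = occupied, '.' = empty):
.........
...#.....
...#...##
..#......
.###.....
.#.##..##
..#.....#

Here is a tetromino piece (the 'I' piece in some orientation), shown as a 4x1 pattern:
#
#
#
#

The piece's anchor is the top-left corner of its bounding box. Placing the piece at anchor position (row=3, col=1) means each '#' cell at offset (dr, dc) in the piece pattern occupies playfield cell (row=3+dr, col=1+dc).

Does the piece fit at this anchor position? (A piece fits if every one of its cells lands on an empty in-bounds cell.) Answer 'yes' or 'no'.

Answer: no

Derivation:
Check each piece cell at anchor (3, 1):
  offset (0,0) -> (3,1): empty -> OK
  offset (1,0) -> (4,1): occupied ('#') -> FAIL
  offset (2,0) -> (5,1): occupied ('#') -> FAIL
  offset (3,0) -> (6,1): empty -> OK
All cells valid: no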